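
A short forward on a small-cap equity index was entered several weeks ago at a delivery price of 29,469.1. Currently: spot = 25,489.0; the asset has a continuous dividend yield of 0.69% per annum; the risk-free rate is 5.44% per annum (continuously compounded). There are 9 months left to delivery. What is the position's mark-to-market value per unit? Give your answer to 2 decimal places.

2933.52

Current fair forward for the remaining 9 months: F = S·e^((r − q)·T), (r − q) = 0.0544 − 0.0069 = 0.0475
F = 25489.0 · e^(0.0475 × 9/12) = 25489.0 × 1.03626717 = 26413.4139
Value of long forward = (F − K)·e^(−rT) = (26413.4139 − 29469.1) · e^(−0.0544·9/12)
= -3055.6861 × 0.96002111 = -2933.52
Short position value = −(long value) = 2933.52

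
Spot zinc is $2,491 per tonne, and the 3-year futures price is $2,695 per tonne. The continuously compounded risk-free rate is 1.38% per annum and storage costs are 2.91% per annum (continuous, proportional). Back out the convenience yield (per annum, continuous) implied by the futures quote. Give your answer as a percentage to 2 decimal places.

F = S·e^((r+u−y)T) ⇒ (r+u−y) = ln(F/S)/T
ln(2695/2491) = 0.078714; /T ⇒ 0.026238
y = r + u − ln(F/S)/T = 0.0138 + 0.0291 − 0.026238 = 0.016662
y = 1.67%

1.67%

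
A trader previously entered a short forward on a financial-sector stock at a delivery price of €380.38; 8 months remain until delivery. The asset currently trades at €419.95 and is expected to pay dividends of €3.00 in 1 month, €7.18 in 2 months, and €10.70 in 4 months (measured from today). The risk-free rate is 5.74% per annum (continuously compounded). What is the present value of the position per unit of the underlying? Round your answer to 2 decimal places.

-€33.26

PV(remaining dividends) I = 3.00·e^(−0.0574·1/12) + 7.18·e^(−0.0574·2/12) + 10.70·e^(−0.0574·4/12) = 20.5945
Current forward F = (S − I)·e^(rT) = (419.95 − 20.5945)·e^(0.0574·8/12) = 399.3555 × 1.039008 = 414.9336
Value (long) = (F − K)·e^(−rT) = (414.9336 − 380.38) × 0.962456 = 33.2563
Short position value = −(long value) = -€33.26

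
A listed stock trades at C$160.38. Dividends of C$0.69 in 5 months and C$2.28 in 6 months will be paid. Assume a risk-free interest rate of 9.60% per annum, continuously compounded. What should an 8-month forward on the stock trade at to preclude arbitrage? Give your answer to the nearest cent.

PV(dividends) I = 0.69·e^(−0.0960·5/12) + 2.28·e^(−0.0960·6/12)
I = 0.6629 + 2.1731 = 2.8360
F = (S − I)·e^(rT) = (160.38 − 2.8360) · e^(0.0960·8/12)
= 157.5440 · e^0.064000 = 157.5440 × 1.066092 = C$167.96

C$167.96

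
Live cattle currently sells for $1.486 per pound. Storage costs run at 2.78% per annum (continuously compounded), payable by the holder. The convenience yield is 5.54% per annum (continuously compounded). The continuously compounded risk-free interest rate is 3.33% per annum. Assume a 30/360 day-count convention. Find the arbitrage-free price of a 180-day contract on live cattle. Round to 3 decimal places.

$1.490 per pound

Net carry = r + u − y = 0.0333 + 0.0278 − 0.0554 = 0.0057
F = S·e^((r+u−y)T) = 1.486 · e^(0.0057 × 180/360) = 1.486 · e^0.002850
= 1.486 × 1.002854 = $1.490 per pound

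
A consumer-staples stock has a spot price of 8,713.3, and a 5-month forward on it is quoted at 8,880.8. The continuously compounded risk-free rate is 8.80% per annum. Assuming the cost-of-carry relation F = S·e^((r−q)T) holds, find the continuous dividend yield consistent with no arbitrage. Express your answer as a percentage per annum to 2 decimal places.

From F = S·e^((r−q)T): (r − q) = ln(F/S)/T
ln(8880.8/8713.3) = ln(1.019223) = 0.019041
(r − q) = 0.019041 / (5/12) = 0.045698
q = r − ln(F/S)/T = 0.0880 − 0.045698 = 0.042302
q = 4.23%

4.23%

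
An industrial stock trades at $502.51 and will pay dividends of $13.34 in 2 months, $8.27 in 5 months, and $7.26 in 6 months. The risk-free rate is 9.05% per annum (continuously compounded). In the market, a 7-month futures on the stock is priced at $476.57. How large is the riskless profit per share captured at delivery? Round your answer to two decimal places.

$23.62 per share

PV(dividends) I = 13.34·e^(−0.0905·2/12) + 8.27·e^(−0.0905·5/12) + 7.26·e^(−0.0905·6/12) = 28.0431
Fair futures F* = (S − I)·e^(rT) = (502.51 − 28.0431)·e^0.052792 = 474.4669 × 1.054210 = 500.1878
Market $476.57 < fair 500.1878: forward underpriced → reverse cash-and-carry (short the stock, invest proceeds at r, pay the dividends, go long the forward).
Profit at T = |F_mkt − F*| = |476.57 − 500.1878| = $23.62 per share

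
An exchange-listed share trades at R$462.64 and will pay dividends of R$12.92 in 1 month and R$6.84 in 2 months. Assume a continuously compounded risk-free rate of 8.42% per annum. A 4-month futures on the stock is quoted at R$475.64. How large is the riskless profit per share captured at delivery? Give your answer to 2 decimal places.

PV(dividends) I = 12.92·e^(−0.0842·1/12) + 6.84·e^(−0.0842·2/12) = 19.5743
Fair futures F* = (S − I)·e^(rT) = (462.64 − 19.5743)·e^0.028067 = 443.0657 × 1.028465 = 455.6776
Market R$475.64 > fair 455.6776: forward overpriced → cash-and-carry (borrow at r, buy the stock and collect the dividends, short the forward).
Profit at T = |F_mkt − F*| = |475.64 − 455.6776| = R$19.96 per share

R$19.96 per share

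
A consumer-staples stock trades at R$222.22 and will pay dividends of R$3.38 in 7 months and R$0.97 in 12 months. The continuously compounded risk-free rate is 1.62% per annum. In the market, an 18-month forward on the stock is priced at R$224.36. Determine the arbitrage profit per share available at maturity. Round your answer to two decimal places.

R$1.08 per share

PV(dividends) I = 3.38·e^(−0.0162·7/12) + 0.97·e^(−0.0162·12/12) = 4.3026
Fair forward F* = (S − I)·e^(rT) = (222.22 − 4.3026)·e^0.024300 = 217.9174 × 1.024598 = 223.2777
Market R$224.36 > fair 223.2777: forward overpriced → cash-and-carry (borrow at r, buy the stock and collect the dividends, short the forward).
Profit at T = |F_mkt − F*| = |224.36 − 223.2777| = R$1.08 per share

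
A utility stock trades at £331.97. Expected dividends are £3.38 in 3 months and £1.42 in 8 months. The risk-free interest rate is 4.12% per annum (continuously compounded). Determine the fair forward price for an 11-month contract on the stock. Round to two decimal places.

£339.84

PV(dividends) I = 3.38·e^(−0.0412·3/12) + 1.42·e^(−0.0412·8/12)
I = 3.3454 + 1.3815 = 4.7269
F = (S − I)·e^(rT) = (331.97 − 4.7269) · e^(0.0412·11/12)
= 327.2431 · e^0.037767 = 327.2431 × 1.038489 = £339.84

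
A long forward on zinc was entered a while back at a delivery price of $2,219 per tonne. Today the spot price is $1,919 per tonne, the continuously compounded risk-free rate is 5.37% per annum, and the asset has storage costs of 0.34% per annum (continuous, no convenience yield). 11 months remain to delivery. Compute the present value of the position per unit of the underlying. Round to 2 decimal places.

Current fair forward for the remaining 11 months: F = S·e^((r + u)·T), (r + u) = 0.0537 + 0.0034 = 0.0571
F = 1919 · e^(0.0571 × 11/12) = 1919 × 1.05373571 = 2022.1188
Value of long forward = (F − K)·e^(−rT) = (2022.1188 − 2219) · e^(−0.0537·11/12)
= -196.8812 × 0.95196691 = -187.42

-$187.42 per tonne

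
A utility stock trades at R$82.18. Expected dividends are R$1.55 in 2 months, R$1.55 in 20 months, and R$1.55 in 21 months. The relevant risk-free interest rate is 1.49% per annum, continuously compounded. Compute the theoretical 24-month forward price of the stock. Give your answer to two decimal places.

R$79.96

PV(dividends) I = 1.55·e^(−0.0149·2/12) + 1.55·e^(−0.0149·20/12) + 1.55·e^(−0.0149·21/12)
I = 1.5462 + 1.5120 + 1.5101 = 4.5683
F = (S − I)·e^(rT) = (82.18 − 4.5683) · e^(0.0149·24/12)
= 77.6117 · e^0.029800 = 77.6117 × 1.030248 = R$79.96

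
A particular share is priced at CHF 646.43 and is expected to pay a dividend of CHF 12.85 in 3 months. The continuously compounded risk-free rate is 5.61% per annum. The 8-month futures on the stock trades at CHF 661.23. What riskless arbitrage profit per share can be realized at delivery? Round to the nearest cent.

PV(dividends) I = 12.85·e^(−0.0561·3/12) = 12.6710
Fair futures F* = (S − I)·e^(rT) = (646.43 − 12.6710)·e^0.037400 = 633.7590 × 1.038108 = 657.9103
Market CHF 661.23 > fair 657.9103: forward overpriced → cash-and-carry (borrow at r, buy the stock and collect the dividends, short the forward).
Profit at T = |F_mkt − F*| = |661.23 − 657.9103| = CHF 3.32 per share

CHF 3.32 per share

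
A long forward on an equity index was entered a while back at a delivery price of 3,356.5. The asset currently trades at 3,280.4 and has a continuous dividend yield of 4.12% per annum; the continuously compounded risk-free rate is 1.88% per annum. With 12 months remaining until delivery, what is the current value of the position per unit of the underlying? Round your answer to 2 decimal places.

-145.99

Current fair forward for the remaining 12 months: F = S·e^((r − q)·T), (r − q) = 0.0188 − 0.0412 = -0.0224
F = 3280.4 · e^(-0.0224 × 12/12) = 3280.4 × 0.97784902 = 3207.7359
Value of long forward = (F − K)·e^(−rT) = (3207.7359 − 3356.5) · e^(−0.0188·12/12)
= -148.7641 × 0.98137562 = -145.99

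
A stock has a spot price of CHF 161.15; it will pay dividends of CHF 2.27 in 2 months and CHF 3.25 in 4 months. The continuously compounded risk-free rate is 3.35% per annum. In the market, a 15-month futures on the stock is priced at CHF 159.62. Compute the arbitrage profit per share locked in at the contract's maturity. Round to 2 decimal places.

CHF 2.72 per share

PV(dividends) I = 2.27·e^(−0.0335·2/12) + 3.25·e^(−0.0335·4/12) = 5.4713
Fair futures F* = (S − I)·e^(rT) = (161.15 − 5.4713)·e^0.041875 = 155.6787 × 1.042764 = 162.3361
Market CHF 159.62 < fair 162.3361: forward underpriced → reverse cash-and-carry (short the stock, invest proceeds at r, pay the dividends, go long the forward).
Profit at T = |F_mkt − F*| = |159.62 − 162.3361| = CHF 2.72 per share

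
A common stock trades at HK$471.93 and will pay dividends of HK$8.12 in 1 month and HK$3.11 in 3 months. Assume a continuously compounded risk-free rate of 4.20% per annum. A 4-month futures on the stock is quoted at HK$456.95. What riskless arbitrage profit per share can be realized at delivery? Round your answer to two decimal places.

PV(dividends) I = 8.12·e^(−0.0420·1/12) + 3.11·e^(−0.0420·3/12) = 11.1691
Fair futures F* = (S − I)·e^(rT) = (471.93 − 11.1691)·e^0.014000 = 460.7609 × 1.014098 = 467.2567
Market HK$456.95 < fair 467.2567: forward underpriced → reverse cash-and-carry (short the stock, invest proceeds at r, pay the dividends, go long the forward).
Profit at T = |F_mkt − F*| = |456.95 − 467.2567| = HK$10.31 per share

HK$10.31 per share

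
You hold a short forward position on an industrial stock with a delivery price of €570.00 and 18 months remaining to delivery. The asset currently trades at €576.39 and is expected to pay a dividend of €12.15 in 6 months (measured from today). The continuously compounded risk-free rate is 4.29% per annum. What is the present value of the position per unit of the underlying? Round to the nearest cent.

-€30.02

PV(remaining dividends) I = 12.15·e^(−0.0429·6/12) = 11.8922
Current forward F = (S − I)·e^(rT) = (576.39 − 11.8922)·e^(0.0429·18/12) = 564.4978 × 1.066466 = 602.0177
Value (long) = (F − K)·e^(−rT) = (602.0177 − 570.00) × 0.937677 = 30.0223
Short position value = −(long value) = -€30.02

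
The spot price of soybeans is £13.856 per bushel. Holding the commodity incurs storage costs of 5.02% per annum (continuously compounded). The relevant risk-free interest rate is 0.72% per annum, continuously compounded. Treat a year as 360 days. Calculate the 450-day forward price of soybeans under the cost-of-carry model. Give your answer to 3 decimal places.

£14.887 per bushel

Net carry = r + u − y = 0.0072 + 0.0502 − 0.0000 = 0.0574
F = S·e^((r+u−y)T) = 13.856 · e^(0.0574 × 450/360) = 13.856 · e^0.071750
= 13.856 × 1.074387 = £14.887 per bushel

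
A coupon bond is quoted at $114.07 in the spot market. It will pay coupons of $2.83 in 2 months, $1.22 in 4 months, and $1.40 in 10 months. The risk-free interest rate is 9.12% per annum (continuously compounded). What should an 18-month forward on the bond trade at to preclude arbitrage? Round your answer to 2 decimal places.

$124.75

PV(coupons) I = 2.83·e^(−0.0912·2/12) + 1.22·e^(−0.0912·4/12) + 1.40·e^(−0.0912·10/12)
I = 2.7873 + 1.1835 + 1.2975 = 5.2683
F = (S − I)·e^(rT) = (114.07 − 5.2683) · e^(0.0912·18/12)
= 108.8017 · e^0.136800 = 108.8017 × 1.146599 = $124.75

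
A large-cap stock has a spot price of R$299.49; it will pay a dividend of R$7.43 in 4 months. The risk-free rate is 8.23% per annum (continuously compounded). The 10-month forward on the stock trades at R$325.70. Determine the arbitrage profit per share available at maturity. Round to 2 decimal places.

R$12.69 per share

PV(dividends) I = 7.43·e^(−0.0823·4/12) = 7.2289
Fair forward F* = (S − I)·e^(rT) = (299.49 − 7.2289)·e^0.068583 = 292.2611 × 1.070990 = 313.0087
Market R$325.70 > fair 313.0087: forward overpriced → cash-and-carry (borrow at r, buy the stock and collect the dividends, short the forward).
Profit at T = |F_mkt − F*| = |325.70 − 313.0087| = R$12.69 per share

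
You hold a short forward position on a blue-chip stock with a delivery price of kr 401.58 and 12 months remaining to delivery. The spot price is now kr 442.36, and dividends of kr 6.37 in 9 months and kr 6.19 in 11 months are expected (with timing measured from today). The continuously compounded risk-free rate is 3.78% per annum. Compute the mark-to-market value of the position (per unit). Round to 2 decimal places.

-kr 43.51

PV(remaining dividends) I = 6.37·e^(−0.0378·9/12) + 6.19·e^(−0.0378·11/12) = 12.1711
Current forward F = (S − I)·e^(rT) = (442.36 − 12.1711)·e^(0.0378·12/12) = 430.1889 × 1.038524 = 446.7615
Value (long) = (F − K)·e^(−rT) = (446.7615 − 401.58) × 0.962906 = 43.5055
Short position value = −(long value) = -kr 43.51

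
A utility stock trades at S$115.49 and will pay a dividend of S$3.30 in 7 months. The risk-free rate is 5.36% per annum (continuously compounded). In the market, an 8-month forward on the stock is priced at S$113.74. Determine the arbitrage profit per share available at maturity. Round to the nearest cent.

S$2.64 per share

PV(dividends) I = 3.30·e^(−0.0536·7/12) = 3.1984
Fair forward F* = (S − I)·e^(rT) = (115.49 − 3.1984)·e^0.035733 = 112.2916 × 1.036379 = 116.3767
Market S$113.74 < fair 116.3767: forward underpriced → reverse cash-and-carry (short the stock, invest proceeds at r, pay the dividends, go long the forward).
Profit at T = |F_mkt − F*| = |113.74 − 116.3767| = S$2.64 per share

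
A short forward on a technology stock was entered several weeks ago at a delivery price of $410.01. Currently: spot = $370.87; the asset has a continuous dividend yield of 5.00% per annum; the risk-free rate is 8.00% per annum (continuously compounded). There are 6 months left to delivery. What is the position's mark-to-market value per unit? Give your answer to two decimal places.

Current fair forward for the remaining 6 months: F = S·e^((r − q)·T), (r − q) = 0.0800 − 0.0500 = 0.0300
F = 370.87 · e^(0.0300 × 6/12) = 370.87 × 1.015113 = 376.4750
Value of long forward = (F − K)·e^(−rT) = (376.4750 − 410.01) · e^(−0.0800·6/12)
= -33.5350 × 0.960789 = -32.22
Short position value = −(long value) = $32.22

$32.22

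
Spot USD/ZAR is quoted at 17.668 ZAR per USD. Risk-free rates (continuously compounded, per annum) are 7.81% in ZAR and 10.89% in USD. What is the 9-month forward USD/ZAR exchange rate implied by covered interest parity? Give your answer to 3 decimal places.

F = S·e^((r_ZAR − r_USD)T) = 17.668 · e^((0.0781 − 0.1089) × 9/12)
= 17.668 · e^-0.023100 = 17.668 × 0.977165
F = 17.265 ZAR per USD

17.265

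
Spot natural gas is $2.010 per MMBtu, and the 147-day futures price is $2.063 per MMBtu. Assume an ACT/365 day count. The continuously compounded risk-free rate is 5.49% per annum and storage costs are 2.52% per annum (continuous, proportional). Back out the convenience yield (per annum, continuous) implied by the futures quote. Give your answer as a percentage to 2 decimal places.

1.55%

F = S·e^((r+u−y)T) ⇒ (r+u−y) = ln(F/S)/T
ln(2.063/2.010) = 0.026027; /T ⇒ 0.064625
y = r + u − ln(F/S)/T = 0.0549 + 0.0252 − 0.064625 = 0.015475
y = 1.55%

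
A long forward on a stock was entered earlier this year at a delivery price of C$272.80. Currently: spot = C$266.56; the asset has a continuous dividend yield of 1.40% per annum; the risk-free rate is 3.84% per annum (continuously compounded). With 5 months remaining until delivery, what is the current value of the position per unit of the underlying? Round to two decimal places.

-C$3.46

Current fair forward for the remaining 5 months: F = S·e^((r − q)·T), (r − q) = 0.0384 − 0.0140 = 0.0244
F = 266.56 · e^(0.0244 × 5/12) = 266.56 × 1.010219 = 269.2840
Value of long forward = (F − K)·e^(−rT) = (269.2840 − 272.80) · e^(−0.0384·5/12)
= -3.5160 × 0.984127 = -3.46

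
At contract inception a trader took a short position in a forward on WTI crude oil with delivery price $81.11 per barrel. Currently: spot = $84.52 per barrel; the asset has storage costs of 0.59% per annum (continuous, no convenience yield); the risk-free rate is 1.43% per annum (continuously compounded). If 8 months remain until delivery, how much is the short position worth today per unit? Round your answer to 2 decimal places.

-$4.51 per barrel

Current fair forward for the remaining 8 months: F = S·e^((r + u)·T), (r + u) = 0.0143 + 0.0059 = 0.0202
F = 84.52 · e^(0.0202 × 8/12) = 84.52 × 1.013558 = 85.6659
Value of long forward = (F − K)·e^(−rT) = (85.6659 − 81.11) · e^(−0.0143·8/12)
= 4.5559 × 0.990512 = 4.51
Short position value = −(long value) = -$4.51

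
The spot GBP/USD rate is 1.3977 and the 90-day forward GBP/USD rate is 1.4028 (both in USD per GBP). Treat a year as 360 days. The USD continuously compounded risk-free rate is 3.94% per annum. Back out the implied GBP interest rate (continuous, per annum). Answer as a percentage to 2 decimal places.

F = S·e^((r_USD − r_GBP)T) ⇒ r_GBP = r_USD − ln(F/S)/T
ln(1.4028/1.3977) = 0.003642; /(90/360) = 0.014568
r_GBP = 0.0394 − 0.014568 = 0.024832
r_GBP = 2.48%

2.48%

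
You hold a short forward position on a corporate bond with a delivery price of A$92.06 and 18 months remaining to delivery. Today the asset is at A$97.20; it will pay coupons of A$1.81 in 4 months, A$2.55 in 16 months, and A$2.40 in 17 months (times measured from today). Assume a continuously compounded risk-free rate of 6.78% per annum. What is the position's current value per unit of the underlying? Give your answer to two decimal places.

-A$7.76

PV(remaining coupons) I = 1.81·e^(−0.0678·4/12) + 2.55·e^(−0.0678·16/12) + 2.40·e^(−0.0678·17/12) = 6.2793
Current forward F = (S − I)·e^(rT) = (97.20 − 6.2793)·e^(0.0678·18/12) = 90.9207 × 1.107051 = 100.6539
Value (long) = (F − K)·e^(−rT) = (100.6539 − 92.06) × 0.903301 = 7.7629
Short position value = −(long value) = -A$7.76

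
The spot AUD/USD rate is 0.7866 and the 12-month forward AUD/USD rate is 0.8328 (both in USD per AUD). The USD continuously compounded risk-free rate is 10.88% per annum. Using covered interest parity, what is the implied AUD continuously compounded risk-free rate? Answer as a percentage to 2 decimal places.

F = S·e^((r_USD − r_AUD)T) ⇒ r_AUD = r_USD − ln(F/S)/T
ln(0.8328/0.7866) = 0.057074; /(12/12) = 0.057074
r_AUD = 0.1088 − 0.057074 = 0.051726
r_AUD = 5.17%

5.17%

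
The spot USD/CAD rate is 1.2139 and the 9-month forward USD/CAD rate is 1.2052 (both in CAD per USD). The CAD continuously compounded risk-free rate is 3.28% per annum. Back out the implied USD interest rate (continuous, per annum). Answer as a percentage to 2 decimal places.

F = S·e^((r_CAD − r_USD)T) ⇒ r_USD = r_CAD − ln(F/S)/T
ln(1.2052/1.2139) = -0.007193; /(9/12) = -0.009591
r_USD = 0.0328 + 0.009591 = 0.042391
r_USD = 4.24%

4.24%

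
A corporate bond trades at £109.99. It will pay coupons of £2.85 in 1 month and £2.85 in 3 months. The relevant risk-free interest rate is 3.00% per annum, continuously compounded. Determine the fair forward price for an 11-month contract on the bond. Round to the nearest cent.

£107.23

PV(coupons) I = 2.85·e^(−0.0300·1/12) + 2.85·e^(−0.0300·3/12)
I = 2.8429 + 2.8287 = 5.6716
F = (S − I)·e^(rT) = (109.99 − 5.6716) · e^(0.0300·11/12)
= 104.3184 · e^0.027500 = 104.3184 × 1.027882 = £107.23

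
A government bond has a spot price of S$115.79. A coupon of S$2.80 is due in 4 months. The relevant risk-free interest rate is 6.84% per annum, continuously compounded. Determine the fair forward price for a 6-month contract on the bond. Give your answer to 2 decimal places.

S$116.99

PV(coupons) I = 2.80·e^(−0.0684·4/12)
I = 2.7369
F = (S − I)·e^(rT) = (115.79 − 2.7369) · e^(0.0684·6/12)
= 113.0531 · e^0.034200 = 113.0531 × 1.034792 = S$116.99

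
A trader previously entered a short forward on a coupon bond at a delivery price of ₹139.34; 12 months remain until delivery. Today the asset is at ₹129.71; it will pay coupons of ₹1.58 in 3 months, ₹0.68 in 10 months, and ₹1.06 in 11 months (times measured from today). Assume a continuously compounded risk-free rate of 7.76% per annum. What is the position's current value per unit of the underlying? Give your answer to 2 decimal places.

₹2.40

PV(remaining coupons) I = 1.58·e^(−0.0776·3/12) + 0.68·e^(−0.0776·10/12) + 1.06·e^(−0.0776·11/12) = 3.1743
Current forward F = (S − I)·e^(rT) = (129.71 − 3.1743)·e^(0.0776·12/12) = 126.5357 × 1.080690 = 136.7459
Value (long) = (F − K)·e^(−rT) = (136.7459 − 139.34) × 0.925334 = -2.4004
Short position value = −(long value) = ₹2.40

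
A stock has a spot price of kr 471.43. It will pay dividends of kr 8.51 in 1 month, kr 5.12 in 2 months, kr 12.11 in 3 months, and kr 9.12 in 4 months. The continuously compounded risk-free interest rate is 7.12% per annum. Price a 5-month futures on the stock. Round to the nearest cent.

PV(dividends) I = 8.51·e^(−0.0712·1/12) + 5.12·e^(−0.0712·2/12) + 12.11·e^(−0.0712·3/12) + 9.12·e^(−0.0712·4/12)
I = 8.4597 + 5.0596 + 11.8963 + 8.9061 = 34.3217
F = (S − I)·e^(rT) = (471.43 − 34.3217) · e^(0.0712·5/12)
= 437.1083 · e^0.029667 = 437.1083 × 1.030111 = kr 450.27

kr 450.27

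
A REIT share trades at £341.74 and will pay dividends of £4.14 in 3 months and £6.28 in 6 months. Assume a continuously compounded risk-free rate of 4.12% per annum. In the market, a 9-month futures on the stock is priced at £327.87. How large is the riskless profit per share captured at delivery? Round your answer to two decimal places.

£14.02 per share

PV(dividends) I = 4.14·e^(−0.0412·3/12) + 6.28·e^(−0.0412·6/12) = 10.2495
Fair futures F* = (S − I)·e^(rT) = (341.74 − 10.2495)·e^0.030900 = 331.4905 × 1.031382 = 341.8933
Market £327.87 < fair 341.8933: forward underpriced → reverse cash-and-carry (short the stock, invest proceeds at r, pay the dividends, go long the forward).
Profit at T = |F_mkt − F*| = |327.87 − 341.8933| = £14.02 per share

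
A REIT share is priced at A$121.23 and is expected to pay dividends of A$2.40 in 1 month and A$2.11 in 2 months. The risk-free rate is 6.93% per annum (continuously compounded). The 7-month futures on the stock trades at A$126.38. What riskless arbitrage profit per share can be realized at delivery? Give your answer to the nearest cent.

A$4.81 per share

PV(dividends) I = 2.40·e^(−0.0693·1/12) + 2.11·e^(−0.0693·2/12) = 4.4719
Fair futures F* = (S − I)·e^(rT) = (121.23 − 4.4719)·e^0.040425 = 116.7581 × 1.041253 = 121.5747
Market A$126.38 > fair 121.5747: forward overpriced → cash-and-carry (borrow at r, buy the stock and collect the dividends, short the forward).
Profit at T = |F_mkt − F*| = |126.38 − 121.5747| = A$4.81 per share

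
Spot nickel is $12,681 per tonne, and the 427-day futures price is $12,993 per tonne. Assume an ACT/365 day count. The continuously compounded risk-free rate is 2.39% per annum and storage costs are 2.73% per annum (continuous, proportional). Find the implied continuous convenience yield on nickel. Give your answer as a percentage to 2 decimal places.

3.04%

F = S·e^((r+u−y)T) ⇒ (r+u−y) = ln(F/S)/T
ln(12993/12681) = 0.024306; /T ⇒ 0.020777
y = r + u − ln(F/S)/T = 0.0239 + 0.0273 − 0.020777 = 0.030423
y = 3.04%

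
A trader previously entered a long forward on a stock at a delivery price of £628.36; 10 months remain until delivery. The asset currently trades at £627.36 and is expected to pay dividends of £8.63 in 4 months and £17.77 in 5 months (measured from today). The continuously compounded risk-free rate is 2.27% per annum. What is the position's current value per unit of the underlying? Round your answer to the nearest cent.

PV(remaining dividends) I = 8.63·e^(−0.0227·4/12) + 17.77·e^(−0.0227·5/12) = 26.1677
Current forward F = (S − I)·e^(rT) = (627.36 − 26.1677)·e^(0.0227·10/12) = 601.1923 × 1.019097 = 612.6733
Value (long) = (F − K)·e^(−rT) = (612.6733 − 628.36) × 0.981261 = -15.3927
Value = -£15.39

-£15.39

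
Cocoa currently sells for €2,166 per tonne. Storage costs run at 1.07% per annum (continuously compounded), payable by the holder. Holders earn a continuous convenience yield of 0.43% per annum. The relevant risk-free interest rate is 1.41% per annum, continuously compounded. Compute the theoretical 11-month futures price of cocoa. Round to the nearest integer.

€2,207 per tonne

Net carry = r + u − y = 0.0141 + 0.0107 − 0.0043 = 0.0205
F = S·e^((r+u−y)T) = 2166 · e^(0.0205 × 11/12) = 2166 · e^0.018792
= 2166 × 1.018970 = €2,207 per tonne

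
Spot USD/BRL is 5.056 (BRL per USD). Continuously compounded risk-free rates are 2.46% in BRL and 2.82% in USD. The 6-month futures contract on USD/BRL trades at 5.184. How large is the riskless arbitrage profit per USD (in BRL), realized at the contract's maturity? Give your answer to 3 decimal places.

Fair futures: F* = S·e^(carry·T), with carry = (r_BRL − r_USD) = 0.0246 − 0.0282 = -0.0036
F* = 5.056 · e^(-0.0036 × 6/12) = 5.056 · e^-0.001800 = 5.056 × 0.998202 = 5.0469
Market 5.184 > fair 5.0469: forward overpriced → cash-and-carry (buy spot, short the forward).
At maturity, profit = |F_mkt − F*| = |5.184 − 5.0469| = 0.137 per USD (in BRL)

0.137 per USD (in BRL)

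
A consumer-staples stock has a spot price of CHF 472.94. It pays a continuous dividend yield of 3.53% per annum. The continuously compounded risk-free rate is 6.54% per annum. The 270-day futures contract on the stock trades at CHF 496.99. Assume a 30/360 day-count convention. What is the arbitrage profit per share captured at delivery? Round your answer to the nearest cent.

CHF 13.25 per share

Fair futures: F* = S·e^(carry·T), with carry = (r − q) = 0.0654 − 0.0353 = 0.0301
F* = 472.94 · e^(0.0301 × 270/360) = 472.94 · e^0.022575 = 472.94 × 1.022832 = CHF 483.7382
Market CHF 496.99 > fair CHF 483.7382: forward overpriced → cash-and-carry (buy spot, short the forward).
At maturity, profit = |F_mkt − F*| = |496.99 − 483.7382| = CHF 13.25 per share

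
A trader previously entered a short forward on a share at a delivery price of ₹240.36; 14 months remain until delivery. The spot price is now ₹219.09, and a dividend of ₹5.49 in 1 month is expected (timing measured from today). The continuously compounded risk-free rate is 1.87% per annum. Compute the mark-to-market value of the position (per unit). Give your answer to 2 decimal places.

PV(remaining dividends) I = 5.49·e^(−0.0187·1/12) = 5.4815
Current forward F = (S − I)·e^(rT) = (219.09 − 5.4815)·e^(0.0187·14/12) = 213.6085 × 1.022056 = 218.3198
Value (long) = (F − K)·e^(−rT) = (218.3198 − 240.36) × 0.978420 = -21.5646
Short position value = −(long value) = ₹21.56

₹21.56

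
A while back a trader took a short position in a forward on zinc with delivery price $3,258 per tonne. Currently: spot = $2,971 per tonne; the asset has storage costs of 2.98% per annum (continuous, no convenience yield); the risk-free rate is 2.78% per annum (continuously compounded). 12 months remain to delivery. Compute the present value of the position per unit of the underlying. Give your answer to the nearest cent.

Current fair forward for the remaining 12 months: F = S·e^((r + u)·T), (r + u) = 0.0278 + 0.0298 = 0.0576
F = 2971 · e^(0.0576 × 12/12) = 2971 × 1.05929119 = 3147.1541
Value of long forward = (F − K)·e^(−rT) = (3147.1541 − 3258) · e^(−0.0278·12/12)
= -110.8459 × 0.97258286 = -107.81
Short position value = −(long value) = $107.81

$107.81 per tonne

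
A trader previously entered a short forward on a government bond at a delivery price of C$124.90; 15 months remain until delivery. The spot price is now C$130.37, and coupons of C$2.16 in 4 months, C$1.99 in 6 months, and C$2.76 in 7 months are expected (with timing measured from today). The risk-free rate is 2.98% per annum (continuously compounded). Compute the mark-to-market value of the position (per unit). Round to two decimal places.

-C$3.23

PV(remaining coupons) I = 2.16·e^(−0.0298·4/12) + 1.99·e^(−0.0298·6/12) + 2.76·e^(−0.0298·7/12) = 6.8117
Current forward F = (S − I)·e^(rT) = (130.37 − 6.8117)·e^(0.0298·15/12) = 123.5583 × 1.037952 = 128.2476
Value (long) = (F − K)·e^(−rT) = (128.2476 − 124.90) × 0.963435 = 3.2252
Short position value = −(long value) = -C$3.23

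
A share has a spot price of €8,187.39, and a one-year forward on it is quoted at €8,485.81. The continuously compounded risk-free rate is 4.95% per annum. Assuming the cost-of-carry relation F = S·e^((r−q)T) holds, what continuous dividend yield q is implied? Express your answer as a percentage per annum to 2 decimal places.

From F = S·e^((r−q)T): (r − q) = ln(F/S)/T
ln(8485.81/8187.39) = ln(1.036449) = 0.035800
(r − q) = 0.035800 / (12/12) = 0.035800
q = r − ln(F/S)/T = 0.0495 − 0.035800 = 0.013700
q = 1.37%

1.37%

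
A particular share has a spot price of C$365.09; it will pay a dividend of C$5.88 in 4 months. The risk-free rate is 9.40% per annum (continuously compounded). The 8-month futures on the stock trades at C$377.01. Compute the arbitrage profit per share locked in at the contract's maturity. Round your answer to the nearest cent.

C$5.62 per share

PV(dividends) I = 5.88·e^(−0.0940·4/12) = 5.6986
Fair futures F* = (S − I)·e^(rT) = (365.09 − 5.6986)·e^0.062667 = 359.3914 × 1.064672 = 382.6340
Market C$377.01 < fair 382.6340: forward underpriced → reverse cash-and-carry (short the stock, invest proceeds at r, pay the dividends, go long the forward).
Profit at T = |F_mkt − F*| = |377.01 − 382.6340| = C$5.62 per share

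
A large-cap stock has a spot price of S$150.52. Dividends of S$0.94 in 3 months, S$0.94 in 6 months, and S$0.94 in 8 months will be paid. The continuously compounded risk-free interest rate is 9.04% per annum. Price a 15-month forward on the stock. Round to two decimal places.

PV(dividends) I = 0.94·e^(−0.0904·3/12) + 0.94·e^(−0.0904·6/12) + 0.94·e^(−0.0904·8/12)
I = 0.9190 + 0.8985 + 0.8850 = 2.7025
F = (S − I)·e^(rT) = (150.52 − 2.7025) · e^(0.0904·15/12)
= 147.8175 · e^0.113000 = 147.8175 × 1.119632 = S$165.50

S$165.50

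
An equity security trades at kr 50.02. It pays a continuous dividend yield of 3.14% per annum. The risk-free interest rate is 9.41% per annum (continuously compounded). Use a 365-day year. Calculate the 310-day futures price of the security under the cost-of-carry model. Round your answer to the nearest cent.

F = S·e^((r − q)T) = 50.02 · e^((0.0941 − 0.0314) × 310/365)
= 50.02 · e^0.053252 = 50.02 × 1.054695
F = kr 52.76

kr 52.76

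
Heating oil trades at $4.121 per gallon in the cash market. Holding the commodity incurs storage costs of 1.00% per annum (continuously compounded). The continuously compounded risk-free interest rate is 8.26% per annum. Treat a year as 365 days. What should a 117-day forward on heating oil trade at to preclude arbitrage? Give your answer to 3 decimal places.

$4.245 per gallon

Net carry = r + u − y = 0.0826 + 0.0100 − 0.0000 = 0.0926
F = S·e^((r+u−y)T) = 4.121 · e^(0.0926 × 117/365) = 4.121 · e^0.029683
= 4.121 × 1.030128 = $4.245 per gallon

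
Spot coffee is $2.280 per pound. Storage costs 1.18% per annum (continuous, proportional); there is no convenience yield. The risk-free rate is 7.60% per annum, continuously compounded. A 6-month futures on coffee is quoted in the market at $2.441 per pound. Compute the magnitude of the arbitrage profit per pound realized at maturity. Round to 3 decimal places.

Fair futures: F* = S·e^(carry·T), with carry = (r + u) = 0.0760 + 0.0118 = 0.0878
F* = 2.280 · e^(0.0878 × 6/12) = 2.280 · e^0.043900 = 2.280 × 1.044878 = $2.3823
Market $2.441 > fair $2.3823: forward overpriced → cash-and-carry (buy spot, short the forward).
At maturity, profit = |F_mkt − F*| = |2.441 − 2.3823| = $0.059 per pound

$0.059 per pound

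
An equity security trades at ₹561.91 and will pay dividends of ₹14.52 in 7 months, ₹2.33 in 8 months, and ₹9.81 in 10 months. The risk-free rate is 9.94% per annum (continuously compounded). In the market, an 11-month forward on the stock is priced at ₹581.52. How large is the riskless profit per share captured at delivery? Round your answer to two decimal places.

₹6.71 per share

PV(dividends) I = 14.52·e^(−0.0994·7/12) + 2.33·e^(−0.0994·8/12) + 9.81·e^(−0.0994·10/12) = 24.9128
Fair forward F* = (S − I)·e^(rT) = (561.91 − 24.9128)·e^0.091117 = 536.9972 × 1.095397 = 588.2251
Market ₹581.52 < fair 588.2251: forward underpriced → reverse cash-and-carry (short the stock, invest proceeds at r, pay the dividends, go long the forward).
Profit at T = |F_mkt − F*| = |581.52 − 588.2251| = ₹6.71 per share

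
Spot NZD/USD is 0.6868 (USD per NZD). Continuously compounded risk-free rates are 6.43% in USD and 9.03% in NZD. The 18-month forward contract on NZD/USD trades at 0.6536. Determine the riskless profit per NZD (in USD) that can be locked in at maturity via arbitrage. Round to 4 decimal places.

0.0069 per NZD (in USD)

Fair forward: F* = S·e^(carry·T), with carry = (r_USD − r_NZD) = 0.0643 − 0.0903 = -0.0260
F* = 0.6868 · e^(-0.0260 × 18/12) = 0.6868 · e^-0.039000 = 0.6868 × 0.961751 = 0.6605
Market 0.6536 < fair 0.6605: forward underpriced → reverse cash-and-carry (short spot, go long the forward).
At maturity, profit = |F_mkt − F*| = |0.6536 − 0.6605| = 0.0069 per NZD (in USD)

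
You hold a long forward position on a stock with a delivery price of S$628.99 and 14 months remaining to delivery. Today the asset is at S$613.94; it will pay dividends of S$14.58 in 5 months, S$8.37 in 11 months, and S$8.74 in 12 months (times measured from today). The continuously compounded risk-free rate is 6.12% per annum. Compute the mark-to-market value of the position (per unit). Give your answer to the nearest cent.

-S$2.05

PV(remaining dividends) I = 14.58·e^(−0.0612·5/12) + 8.37·e^(−0.0612·11/12) + 8.74·e^(−0.0612·12/12) = 30.3474
Current forward F = (S − I)·e^(rT) = (613.94 − 30.3474)·e^(0.0612·14/12) = 583.5926 × 1.074011 = 626.7849
Value (long) = (F − K)·e^(−rT) = (626.7849 − 628.99) × 0.931089 = -2.0531
Value = -S$2.05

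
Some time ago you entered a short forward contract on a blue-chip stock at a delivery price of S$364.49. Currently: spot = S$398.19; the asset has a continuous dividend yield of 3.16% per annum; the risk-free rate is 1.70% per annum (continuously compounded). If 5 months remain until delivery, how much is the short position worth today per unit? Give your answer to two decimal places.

-S$31.06

Current fair forward for the remaining 5 months: F = S·e^((r − q)·T), (r − q) = 0.0170 − 0.0316 = -0.0146
F = 398.19 · e^(-0.0146 × 5/12) = 398.19 × 0.993935 = 395.7750
Value of long forward = (F − K)·e^(−rT) = (395.7750 − 364.49) · e^(−0.0170·5/12)
= 31.2850 × 0.992942 = 31.06
Short position value = −(long value) = -S$31.06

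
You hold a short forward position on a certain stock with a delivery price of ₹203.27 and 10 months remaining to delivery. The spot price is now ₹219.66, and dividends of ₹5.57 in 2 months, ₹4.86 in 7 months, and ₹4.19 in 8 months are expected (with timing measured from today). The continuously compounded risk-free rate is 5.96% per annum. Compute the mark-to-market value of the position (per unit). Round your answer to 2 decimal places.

-₹12.00

PV(remaining dividends) I = 5.57·e^(−0.0596·2/12) + 4.86·e^(−0.0596·7/12) + 4.19·e^(−0.0596·8/12) = 14.2357
Current forward F = (S − I)·e^(rT) = (219.66 − 14.2357)·e^(0.0596·10/12) = 205.4243 × 1.050921 = 215.8847
Value (long) = (F − K)·e^(−rT) = (215.8847 − 203.27) × 0.951547 = 12.0035
Short position value = −(long value) = -₹12.00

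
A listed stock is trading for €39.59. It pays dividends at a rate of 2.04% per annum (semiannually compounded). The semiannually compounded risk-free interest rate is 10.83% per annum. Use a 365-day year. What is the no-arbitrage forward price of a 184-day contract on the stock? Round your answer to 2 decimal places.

F = S · (1+r/2)^(2T) / (1+q/2)^(2T)
= 39.59 × 1.054607 / 1.010284 = 39.59 × 1.043872
F = €41.33

€41.33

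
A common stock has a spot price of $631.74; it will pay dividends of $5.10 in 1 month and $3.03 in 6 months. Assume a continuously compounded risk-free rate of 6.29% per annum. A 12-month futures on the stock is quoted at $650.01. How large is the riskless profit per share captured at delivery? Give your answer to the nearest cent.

$14.21 per share

PV(dividends) I = 5.10·e^(−0.0629·1/12) + 3.03·e^(−0.0629·6/12) = 8.0095
Fair futures F* = (S − I)·e^(rT) = (631.74 − 8.0095)·e^0.062900 = 623.7305 × 1.064920 = 664.2231
Market $650.01 < fair 664.2231: forward underpriced → reverse cash-and-carry (short the stock, invest proceeds at r, pay the dividends, go long the forward).
Profit at T = |F_mkt − F*| = |650.01 − 664.2231| = $14.21 per share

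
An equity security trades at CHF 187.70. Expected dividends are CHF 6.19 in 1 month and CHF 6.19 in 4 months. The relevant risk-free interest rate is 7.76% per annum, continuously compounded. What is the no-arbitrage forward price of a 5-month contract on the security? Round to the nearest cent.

PV(dividends) I = 6.19·e^(−0.0776·1/12) + 6.19·e^(−0.0776·4/12)
I = 6.1501 + 6.0319 = 12.1820
F = (S − I)·e^(rT) = (187.70 − 12.1820) · e^(0.0776·5/12)
= 175.5180 · e^0.032333 = 175.5180 × 1.032861 = CHF 181.29

CHF 181.29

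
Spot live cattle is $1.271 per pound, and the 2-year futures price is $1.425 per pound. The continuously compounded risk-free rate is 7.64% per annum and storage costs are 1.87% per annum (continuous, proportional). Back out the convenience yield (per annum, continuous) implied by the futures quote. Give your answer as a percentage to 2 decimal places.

F = S·e^((r+u−y)T) ⇒ (r+u−y) = ln(F/S)/T
ln(1.425/1.271) = 0.114368; /T ⇒ 0.057184
y = r + u − ln(F/S)/T = 0.0764 + 0.0187 − 0.057184 = 0.037916
y = 3.79%

3.79%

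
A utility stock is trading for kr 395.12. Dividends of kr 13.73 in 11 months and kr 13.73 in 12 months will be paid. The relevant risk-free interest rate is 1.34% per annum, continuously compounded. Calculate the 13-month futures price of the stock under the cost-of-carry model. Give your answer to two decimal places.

kr 373.39

PV(dividends) I = 13.73·e^(−0.0134·11/12) + 13.73·e^(−0.0134·12/12)
I = 13.5624 + 13.5472 = 27.1096
F = (S − I)·e^(rT) = (395.12 − 27.1096) · e^(0.0134·13/12)
= 368.0104 · e^0.014517 = 368.0104 × 1.014623 = kr 373.39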